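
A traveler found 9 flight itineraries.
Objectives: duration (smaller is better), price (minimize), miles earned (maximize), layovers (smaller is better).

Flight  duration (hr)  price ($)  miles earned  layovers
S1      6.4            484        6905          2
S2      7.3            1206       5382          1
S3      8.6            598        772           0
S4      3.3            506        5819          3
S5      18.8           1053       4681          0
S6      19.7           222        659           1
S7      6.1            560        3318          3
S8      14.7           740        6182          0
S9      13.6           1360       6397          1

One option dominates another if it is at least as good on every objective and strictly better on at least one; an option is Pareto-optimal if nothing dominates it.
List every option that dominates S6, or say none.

none

S1: worse on price (484 vs 222).
S2: worse on price (1206 vs 222).
S3: worse on price (598 vs 222).
S4: worse on price (506 vs 222).
S5: worse on price (1053 vs 222).
S7: worse on price (560 vs 222).
S8: worse on price (740 vs 222).
S9: worse on price (1360 vs 222).
No option dominates S6.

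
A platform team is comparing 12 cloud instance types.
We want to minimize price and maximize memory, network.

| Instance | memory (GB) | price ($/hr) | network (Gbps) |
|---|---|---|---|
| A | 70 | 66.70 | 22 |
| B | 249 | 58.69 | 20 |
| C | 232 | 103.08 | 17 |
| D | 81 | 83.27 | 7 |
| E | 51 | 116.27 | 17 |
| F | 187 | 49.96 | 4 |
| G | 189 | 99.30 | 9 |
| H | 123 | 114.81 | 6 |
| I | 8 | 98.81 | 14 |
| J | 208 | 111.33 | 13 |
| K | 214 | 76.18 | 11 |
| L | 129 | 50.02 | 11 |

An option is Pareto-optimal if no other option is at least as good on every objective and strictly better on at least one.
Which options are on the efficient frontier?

A, B, F, L

A: not dominated (best network).
B: not dominated (best memory).
C: dominated by B (memory 249≥232, price 58.69≤103.08, network 20≥17).
D: dominated by B (memory 249≥81, price 58.69≤83.27, network 20≥7).
E: dominated by A (memory 70≥51, price 66.70≤116.27, network 22≥17).
F: not dominated (best price).
G: dominated by B (memory 249≥189, price 58.69≤99.30, network 20≥9).
H: dominated by B (memory 249≥123, price 58.69≤114.81, network 20≥6).
I: dominated by A (memory 70≥8, price 66.70≤98.81, network 22≥14).
J: dominated by B (memory 249≥208, price 58.69≤111.33, network 20≥13).
K: dominated by B (memory 249≥214, price 58.69≤76.18, network 20≥11).
L: not dominated.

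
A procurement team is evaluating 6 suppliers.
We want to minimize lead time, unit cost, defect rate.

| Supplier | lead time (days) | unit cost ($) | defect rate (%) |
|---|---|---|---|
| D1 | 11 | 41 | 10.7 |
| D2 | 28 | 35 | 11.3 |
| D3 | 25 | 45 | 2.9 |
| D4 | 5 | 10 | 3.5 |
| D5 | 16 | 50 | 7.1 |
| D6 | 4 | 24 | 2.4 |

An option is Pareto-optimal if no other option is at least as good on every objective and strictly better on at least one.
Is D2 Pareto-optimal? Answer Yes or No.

No

D4 vs D2: lead time 5≤28, unit cost 10≤35, defect rate 3.5≤11.3 — D4 is at least as good on every objective and strictly better on at least one, so D4 dominates D2.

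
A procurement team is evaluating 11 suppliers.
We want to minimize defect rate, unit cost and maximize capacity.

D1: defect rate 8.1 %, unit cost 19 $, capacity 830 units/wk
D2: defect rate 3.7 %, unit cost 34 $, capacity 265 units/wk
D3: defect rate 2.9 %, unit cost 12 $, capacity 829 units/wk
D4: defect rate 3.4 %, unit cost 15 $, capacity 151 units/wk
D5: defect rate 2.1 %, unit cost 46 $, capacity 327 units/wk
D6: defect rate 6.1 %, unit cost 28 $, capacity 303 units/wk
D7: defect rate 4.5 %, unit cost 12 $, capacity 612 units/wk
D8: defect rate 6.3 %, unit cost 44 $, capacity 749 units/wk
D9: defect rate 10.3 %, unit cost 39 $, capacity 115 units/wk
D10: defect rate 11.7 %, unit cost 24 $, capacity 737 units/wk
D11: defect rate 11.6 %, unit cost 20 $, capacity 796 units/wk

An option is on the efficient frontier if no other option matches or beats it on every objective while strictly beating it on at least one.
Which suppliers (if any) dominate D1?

D2: worse on unit cost (34 vs 19).
D3: worse on capacity (829 vs 830).
D4: worse on capacity (151 vs 830).
D5: worse on unit cost (46 vs 19).
D6: worse on unit cost (28 vs 19).
D7: worse on capacity (612 vs 830).
D8: worse on unit cost (44 vs 19).
D9: worse on defect rate (10.3 vs 8.1).
D10: worse on defect rate (11.7 vs 8.1).
D11: worse on defect rate (11.6 vs 8.1).
No option dominates D1.

none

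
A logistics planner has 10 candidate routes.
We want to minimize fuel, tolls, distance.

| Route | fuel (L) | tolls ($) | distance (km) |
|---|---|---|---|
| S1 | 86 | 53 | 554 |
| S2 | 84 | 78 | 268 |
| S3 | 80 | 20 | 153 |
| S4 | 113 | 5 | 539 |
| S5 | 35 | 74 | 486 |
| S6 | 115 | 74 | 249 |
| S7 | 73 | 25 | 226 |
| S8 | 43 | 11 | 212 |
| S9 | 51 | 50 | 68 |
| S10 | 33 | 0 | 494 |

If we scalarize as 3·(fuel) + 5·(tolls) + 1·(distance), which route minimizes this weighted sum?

S1: 3·86 + 5·53 + 1·554 = 1077
S2: 3·84 + 5·78 + 1·268 = 910
S3: 3·80 + 5·20 + 1·153 = 493
S4: 3·113 + 5·5 + 1·539 = 903
S5: 3·35 + 5·74 + 1·486 = 961
S6: 3·115 + 5·74 + 1·249 = 964
S7: 3·73 + 5·25 + 1·226 = 570
S8: 3·43 + 5·11 + 1·212 = 396
S9: 3·51 + 5·50 + 1·68 = 471
S10: 3·33 + 5·0 + 1·494 = 593
Lowest: S8 at 396.

S8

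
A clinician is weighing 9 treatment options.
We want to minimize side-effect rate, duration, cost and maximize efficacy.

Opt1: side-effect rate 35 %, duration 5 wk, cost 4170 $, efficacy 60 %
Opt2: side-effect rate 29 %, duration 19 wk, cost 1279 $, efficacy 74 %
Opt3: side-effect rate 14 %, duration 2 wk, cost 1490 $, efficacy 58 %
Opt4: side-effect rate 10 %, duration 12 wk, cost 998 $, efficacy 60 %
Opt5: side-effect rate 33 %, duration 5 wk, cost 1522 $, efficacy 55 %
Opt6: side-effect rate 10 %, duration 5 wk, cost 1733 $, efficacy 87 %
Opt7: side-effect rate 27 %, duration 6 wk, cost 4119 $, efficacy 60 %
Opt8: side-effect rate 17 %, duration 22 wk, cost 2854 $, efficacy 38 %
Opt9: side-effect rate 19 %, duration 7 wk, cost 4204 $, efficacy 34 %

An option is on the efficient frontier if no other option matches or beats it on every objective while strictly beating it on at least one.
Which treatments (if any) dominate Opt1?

Opt6

Opt6: side-effect rate 10≤35, duration 5≤5, cost 1733≤4170, efficacy 87≥60 — dominates Opt1.
Others (Opt2, Opt3, Opt4, Opt5, Opt7, Opt8, Opt9) are each worse than Opt1 on at least one objective.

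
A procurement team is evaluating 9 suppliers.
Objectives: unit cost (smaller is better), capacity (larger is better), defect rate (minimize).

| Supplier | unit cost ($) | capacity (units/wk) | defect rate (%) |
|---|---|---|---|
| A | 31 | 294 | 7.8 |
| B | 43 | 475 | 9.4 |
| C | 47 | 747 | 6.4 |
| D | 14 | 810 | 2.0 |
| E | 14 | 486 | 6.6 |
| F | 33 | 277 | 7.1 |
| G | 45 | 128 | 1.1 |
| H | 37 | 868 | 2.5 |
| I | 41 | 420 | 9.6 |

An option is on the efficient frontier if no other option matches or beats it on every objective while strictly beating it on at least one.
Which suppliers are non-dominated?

D, G, H

A: dominated by D (unit cost 14≤31, capacity 810≥294, defect rate 2.0≤7.8).
B: dominated by D (unit cost 14≤43, capacity 810≥475, defect rate 2.0≤9.4).
C: dominated by D (unit cost 14≤47, capacity 810≥747, defect rate 2.0≤6.4).
D: not dominated.
E: dominated by D (unit cost 14≤14, capacity 810≥486, defect rate 2.0≤6.6).
F: dominated by D (unit cost 14≤33, capacity 810≥277, defect rate 2.0≤7.1).
G: not dominated (best defect rate).
H: not dominated (best capacity).
I: dominated by D (unit cost 14≤41, capacity 810≥420, defect rate 2.0≤9.6).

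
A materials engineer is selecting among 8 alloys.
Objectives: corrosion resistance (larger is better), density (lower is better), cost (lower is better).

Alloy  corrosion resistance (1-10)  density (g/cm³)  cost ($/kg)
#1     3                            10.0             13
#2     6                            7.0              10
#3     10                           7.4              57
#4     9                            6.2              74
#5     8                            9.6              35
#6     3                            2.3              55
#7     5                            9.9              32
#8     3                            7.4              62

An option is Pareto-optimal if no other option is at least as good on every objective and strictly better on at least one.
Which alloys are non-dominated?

#1: dominated by #2 (corrosion resistance 6≥3, density 7.0≤10.0, cost 10≤13).
#2: not dominated (best cost).
#3: not dominated (best corrosion resistance).
#4: not dominated.
#5: not dominated.
#6: not dominated (best density).
#7: dominated by #2 (corrosion resistance 6≥5, density 7.0≤9.9, cost 10≤32).
#8: dominated by #2 (corrosion resistance 6≥3, density 7.0≤7.4, cost 10≤62).

#2, #3, #4, #5, #6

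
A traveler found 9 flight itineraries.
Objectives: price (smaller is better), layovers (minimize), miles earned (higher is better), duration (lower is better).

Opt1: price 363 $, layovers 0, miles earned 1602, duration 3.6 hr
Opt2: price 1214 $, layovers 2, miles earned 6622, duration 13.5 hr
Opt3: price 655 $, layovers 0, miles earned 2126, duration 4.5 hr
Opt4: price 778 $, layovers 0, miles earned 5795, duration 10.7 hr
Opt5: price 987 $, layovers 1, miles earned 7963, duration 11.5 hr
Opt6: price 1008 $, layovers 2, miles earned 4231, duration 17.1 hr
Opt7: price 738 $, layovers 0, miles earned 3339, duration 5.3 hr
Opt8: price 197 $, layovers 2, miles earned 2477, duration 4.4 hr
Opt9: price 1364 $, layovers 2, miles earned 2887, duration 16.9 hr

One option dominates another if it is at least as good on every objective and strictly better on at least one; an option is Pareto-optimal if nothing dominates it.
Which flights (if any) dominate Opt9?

Opt2, Opt4, Opt5, Opt7

Opt2: price 1214≤1364, layovers 2≤2, miles earned 6622≥2887, duration 13.5≤16.9 — dominates Opt9.
Opt4: price 778≤1364, layovers 0≤2, miles earned 5795≥2887, duration 10.7≤16.9 — dominates Opt9.
Opt5: price 987≤1364, layovers 1≤2, miles earned 7963≥2887, duration 11.5≤16.9 — dominates Opt9.
Opt7: price 738≤1364, layovers 0≤2, miles earned 3339≥2887, duration 5.3≤16.9 — dominates Opt9.
Others (Opt1, Opt3, Opt6, Opt8) are each worse than Opt9 on at least one objective.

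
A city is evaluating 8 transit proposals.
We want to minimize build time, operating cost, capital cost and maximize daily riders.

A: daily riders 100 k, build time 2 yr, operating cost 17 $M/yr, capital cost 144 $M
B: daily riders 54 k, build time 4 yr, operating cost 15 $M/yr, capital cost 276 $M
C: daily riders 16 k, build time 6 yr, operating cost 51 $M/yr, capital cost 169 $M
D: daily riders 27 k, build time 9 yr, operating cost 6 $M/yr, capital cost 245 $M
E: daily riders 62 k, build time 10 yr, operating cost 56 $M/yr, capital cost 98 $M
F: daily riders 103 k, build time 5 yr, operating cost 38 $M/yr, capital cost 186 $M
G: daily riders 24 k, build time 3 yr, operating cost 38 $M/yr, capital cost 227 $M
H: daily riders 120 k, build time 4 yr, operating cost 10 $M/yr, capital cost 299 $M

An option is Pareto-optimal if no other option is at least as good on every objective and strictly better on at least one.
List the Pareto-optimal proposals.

A, B, D, E, F, H

A: not dominated (best build time).
B: not dominated.
C: dominated by A (daily riders 100≥16, build time 2≤6, operating cost 17≤51, capital cost 144≤169).
D: not dominated (best operating cost).
E: not dominated (best capital cost).
F: not dominated.
G: dominated by A (daily riders 100≥24, build time 2≤3, operating cost 17≤38, capital cost 144≤227).
H: not dominated (best daily riders).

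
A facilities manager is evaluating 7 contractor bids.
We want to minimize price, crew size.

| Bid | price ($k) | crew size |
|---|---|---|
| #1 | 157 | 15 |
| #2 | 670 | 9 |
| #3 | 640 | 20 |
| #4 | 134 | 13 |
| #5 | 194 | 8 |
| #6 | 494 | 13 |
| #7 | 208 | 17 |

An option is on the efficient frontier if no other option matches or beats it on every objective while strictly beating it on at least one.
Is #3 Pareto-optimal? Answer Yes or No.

#1 vs #3: price 157≤640, crew size 15≤20 — #1 is at least as good on every objective and strictly better on at least one, so #1 dominates #3.

No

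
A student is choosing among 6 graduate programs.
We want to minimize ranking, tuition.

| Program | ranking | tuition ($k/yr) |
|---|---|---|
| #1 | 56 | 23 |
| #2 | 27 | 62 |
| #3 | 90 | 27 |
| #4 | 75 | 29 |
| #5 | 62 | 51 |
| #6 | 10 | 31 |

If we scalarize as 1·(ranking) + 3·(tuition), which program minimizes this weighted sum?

#1: 1·56 + 3·23 = 125
#2: 1·27 + 3·62 = 213
#3: 1·90 + 3·27 = 171
#4: 1·75 + 3·29 = 162
#5: 1·62 + 3·51 = 215
#6: 1·10 + 3·31 = 103
Lowest: #6 at 103.

#6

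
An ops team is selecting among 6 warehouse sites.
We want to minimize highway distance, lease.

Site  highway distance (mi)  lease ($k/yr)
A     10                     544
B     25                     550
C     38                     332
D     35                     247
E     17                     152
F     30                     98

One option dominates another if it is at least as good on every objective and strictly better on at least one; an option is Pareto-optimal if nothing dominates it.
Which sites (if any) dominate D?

E: highway distance 17≤35, lease 152≤247 — dominates D.
F: highway distance 30≤35, lease 98≤247 — dominates D.
Others (A, B, C) are each worse than D on at least one objective.

E, F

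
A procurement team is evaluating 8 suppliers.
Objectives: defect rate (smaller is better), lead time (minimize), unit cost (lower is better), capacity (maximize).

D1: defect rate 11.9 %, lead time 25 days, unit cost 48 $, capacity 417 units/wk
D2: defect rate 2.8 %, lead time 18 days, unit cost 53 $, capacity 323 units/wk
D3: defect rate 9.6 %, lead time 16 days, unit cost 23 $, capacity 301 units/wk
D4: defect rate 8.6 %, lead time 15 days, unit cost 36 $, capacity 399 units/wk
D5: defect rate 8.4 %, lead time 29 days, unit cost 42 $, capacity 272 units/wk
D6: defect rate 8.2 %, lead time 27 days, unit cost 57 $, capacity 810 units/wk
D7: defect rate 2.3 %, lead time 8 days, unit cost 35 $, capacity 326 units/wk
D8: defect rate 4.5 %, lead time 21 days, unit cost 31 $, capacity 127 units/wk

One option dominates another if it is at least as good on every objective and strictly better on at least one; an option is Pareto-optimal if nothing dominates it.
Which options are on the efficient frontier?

D1: not dominated.
D2: dominated by D7 (defect rate 2.3≤2.8, lead time 8≤18, unit cost 35≤53, capacity 326≥323).
D3: not dominated (best unit cost).
D4: not dominated.
D5: dominated by D7 (defect rate 2.3≤8.4, lead time 8≤29, unit cost 35≤42, capacity 326≥272).
D6: not dominated (best capacity).
D7: not dominated (best defect rate).
D8: not dominated.

D1, D3, D4, D6, D7, D8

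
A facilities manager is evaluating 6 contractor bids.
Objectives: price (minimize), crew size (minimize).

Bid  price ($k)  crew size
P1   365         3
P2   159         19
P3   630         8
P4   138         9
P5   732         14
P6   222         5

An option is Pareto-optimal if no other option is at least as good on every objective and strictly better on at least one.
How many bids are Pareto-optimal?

P1: not dominated (best crew size).
P2: dominated by P4 (price 138≤159, crew size 9≤19).
P3: dominated by P1 (price 365≤630, crew size 3≤8).
P4: not dominated (best price).
P5: dominated by P1 (price 365≤732, crew size 3≤14).
P6: not dominated.
Pareto-optimal: P1, P4, P6 → 3.

3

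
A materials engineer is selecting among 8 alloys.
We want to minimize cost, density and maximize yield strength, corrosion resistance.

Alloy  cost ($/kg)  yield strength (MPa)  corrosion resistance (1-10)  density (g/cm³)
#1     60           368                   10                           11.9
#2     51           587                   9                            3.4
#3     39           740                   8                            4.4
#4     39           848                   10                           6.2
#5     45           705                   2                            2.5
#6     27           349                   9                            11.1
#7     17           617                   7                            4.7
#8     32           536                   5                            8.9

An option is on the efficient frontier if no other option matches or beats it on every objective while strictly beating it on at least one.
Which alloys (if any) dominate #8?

#7: cost 17≤32, yield strength 617≥536, corrosion resistance 7≥5, density 4.7≤8.9 — dominates #8.
Others (#1, #2, #3, #4, #5, #6) are each worse than #8 on at least one objective.

#7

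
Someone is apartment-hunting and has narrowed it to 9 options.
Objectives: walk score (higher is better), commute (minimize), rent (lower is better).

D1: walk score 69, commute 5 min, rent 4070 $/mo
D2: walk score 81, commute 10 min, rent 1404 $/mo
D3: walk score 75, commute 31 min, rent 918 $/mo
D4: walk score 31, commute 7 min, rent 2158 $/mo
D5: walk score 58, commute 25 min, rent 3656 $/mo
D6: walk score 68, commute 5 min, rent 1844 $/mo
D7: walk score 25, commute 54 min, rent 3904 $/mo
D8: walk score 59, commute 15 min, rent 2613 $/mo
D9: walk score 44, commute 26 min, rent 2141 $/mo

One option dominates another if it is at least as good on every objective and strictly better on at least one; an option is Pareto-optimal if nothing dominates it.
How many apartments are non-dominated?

4

D1: not dominated.
D2: not dominated (best walk score).
D3: not dominated (best rent).
D4: dominated by D6 (walk score 68≥31, commute 5≤7, rent 1844≤2158).
D5: dominated by D2 (walk score 81≥58, commute 10≤25, rent 1404≤3656).
D6: not dominated.
D7: dominated by D2 (walk score 81≥25, commute 10≤54, rent 1404≤3904).
D8: dominated by D2 (walk score 81≥59, commute 10≤15, rent 1404≤2613).
D9: dominated by D2 (walk score 81≥44, commute 10≤26, rent 1404≤2141).
Pareto-optimal: D1, D2, D3, D6 → 4.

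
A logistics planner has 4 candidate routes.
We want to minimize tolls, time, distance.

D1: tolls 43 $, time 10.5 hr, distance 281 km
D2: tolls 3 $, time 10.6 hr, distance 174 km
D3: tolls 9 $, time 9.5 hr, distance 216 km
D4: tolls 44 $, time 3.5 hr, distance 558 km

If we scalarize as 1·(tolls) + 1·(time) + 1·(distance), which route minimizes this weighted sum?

D1: 1·43 + 1·10.5 + 1·281 = 334.5
D2: 1·3 + 1·10.6 + 1·174 = 187.6
D3: 1·9 + 1·9.5 + 1·216 = 234.5
D4: 1·44 + 1·3.5 + 1·558 = 605.5
Lowest: D2 at 187.6.

D2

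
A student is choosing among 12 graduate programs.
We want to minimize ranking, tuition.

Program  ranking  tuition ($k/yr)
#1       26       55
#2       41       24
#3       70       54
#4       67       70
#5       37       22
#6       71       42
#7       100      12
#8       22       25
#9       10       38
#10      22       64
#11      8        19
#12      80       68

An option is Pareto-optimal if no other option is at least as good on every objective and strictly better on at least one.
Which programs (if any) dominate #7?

none

#1: worse on tuition (55 vs 12).
#2: worse on tuition (24 vs 12).
#3: worse on tuition (54 vs 12).
#4: worse on tuition (70 vs 12).
#5: worse on tuition (22 vs 12).
#6: worse on tuition (42 vs 12).
#8: worse on tuition (25 vs 12).
#9: worse on tuition (38 vs 12).
#10: worse on tuition (64 vs 12).
#11: worse on tuition (19 vs 12).
#12: worse on tuition (68 vs 12).
No option dominates #7.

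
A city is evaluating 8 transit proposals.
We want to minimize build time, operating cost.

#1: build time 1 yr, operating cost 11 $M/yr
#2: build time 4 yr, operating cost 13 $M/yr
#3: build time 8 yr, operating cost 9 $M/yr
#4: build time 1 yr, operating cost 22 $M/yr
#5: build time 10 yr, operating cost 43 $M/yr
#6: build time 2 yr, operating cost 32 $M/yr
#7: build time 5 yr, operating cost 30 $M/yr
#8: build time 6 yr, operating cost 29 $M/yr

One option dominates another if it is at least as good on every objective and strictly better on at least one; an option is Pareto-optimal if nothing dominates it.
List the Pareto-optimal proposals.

#1: not dominated.
#2: dominated by #1 (build time 1≤4, operating cost 11≤13).
#3: not dominated (best operating cost).
#4: dominated by #1 (build time 1≤1, operating cost 11≤22).
#5: dominated by #1 (build time 1≤10, operating cost 11≤43).
#6: dominated by #1 (build time 1≤2, operating cost 11≤32).
#7: dominated by #1 (build time 1≤5, operating cost 11≤30).
#8: dominated by #1 (build time 1≤6, operating cost 11≤29).

#1, #3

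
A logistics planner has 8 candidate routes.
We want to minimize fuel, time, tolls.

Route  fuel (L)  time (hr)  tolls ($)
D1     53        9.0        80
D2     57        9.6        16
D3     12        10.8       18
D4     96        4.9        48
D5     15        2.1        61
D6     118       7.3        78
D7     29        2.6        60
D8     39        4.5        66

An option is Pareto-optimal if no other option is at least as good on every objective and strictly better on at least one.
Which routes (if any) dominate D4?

none

D1: worse on time (9.0 vs 4.9).
D2: worse on time (9.6 vs 4.9).
D3: worse on time (10.8 vs 4.9).
D5: worse on tolls (61 vs 48).
D6: worse on fuel (118 vs 96).
D7: worse on tolls (60 vs 48).
D8: worse on tolls (66 vs 48).
No option dominates D4.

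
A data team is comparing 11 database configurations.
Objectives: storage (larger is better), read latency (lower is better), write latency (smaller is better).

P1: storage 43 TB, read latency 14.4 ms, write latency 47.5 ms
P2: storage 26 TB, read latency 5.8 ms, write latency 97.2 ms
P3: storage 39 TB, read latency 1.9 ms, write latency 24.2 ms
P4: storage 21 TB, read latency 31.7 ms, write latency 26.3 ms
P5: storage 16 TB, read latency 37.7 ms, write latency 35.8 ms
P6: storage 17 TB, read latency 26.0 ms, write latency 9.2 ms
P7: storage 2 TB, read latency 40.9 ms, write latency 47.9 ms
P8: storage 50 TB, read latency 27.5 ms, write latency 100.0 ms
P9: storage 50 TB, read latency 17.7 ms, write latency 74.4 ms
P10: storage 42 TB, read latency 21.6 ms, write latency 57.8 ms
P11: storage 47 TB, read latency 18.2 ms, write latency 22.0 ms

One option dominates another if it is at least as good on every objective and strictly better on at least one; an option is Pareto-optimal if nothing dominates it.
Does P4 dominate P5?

P4 vs P5: storage 21≥16, read latency 31.7≤37.7, write latency 26.3≤35.8 — P4 is at least as good on every objective with at least one strict improvement.

Yes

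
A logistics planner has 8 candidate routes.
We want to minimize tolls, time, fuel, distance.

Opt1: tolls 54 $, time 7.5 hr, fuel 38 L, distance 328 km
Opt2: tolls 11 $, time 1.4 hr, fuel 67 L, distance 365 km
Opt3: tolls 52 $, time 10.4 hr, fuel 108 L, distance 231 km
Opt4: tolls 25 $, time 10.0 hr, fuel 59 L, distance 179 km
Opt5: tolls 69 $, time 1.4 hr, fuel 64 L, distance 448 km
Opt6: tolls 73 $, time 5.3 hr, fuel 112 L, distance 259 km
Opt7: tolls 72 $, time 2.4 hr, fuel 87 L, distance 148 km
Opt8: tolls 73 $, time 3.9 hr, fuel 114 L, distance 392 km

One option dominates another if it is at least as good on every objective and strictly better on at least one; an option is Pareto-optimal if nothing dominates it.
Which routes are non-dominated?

Opt1, Opt2, Opt4, Opt5, Opt7

Opt1: not dominated (best fuel).
Opt2: not dominated (best tolls).
Opt3: dominated by Opt4 (tolls 25≤52, time 10.0≤10.4, fuel 59≤108, distance 179≤231).
Opt4: not dominated.
Opt5: not dominated.
Opt6: dominated by Opt7 (tolls 72≤73, time 2.4≤5.3, fuel 87≤112, distance 148≤259).
Opt7: not dominated (best distance).
Opt8: dominated by Opt2 (tolls 11≤73, time 1.4≤3.9, fuel 67≤114, distance 365≤392).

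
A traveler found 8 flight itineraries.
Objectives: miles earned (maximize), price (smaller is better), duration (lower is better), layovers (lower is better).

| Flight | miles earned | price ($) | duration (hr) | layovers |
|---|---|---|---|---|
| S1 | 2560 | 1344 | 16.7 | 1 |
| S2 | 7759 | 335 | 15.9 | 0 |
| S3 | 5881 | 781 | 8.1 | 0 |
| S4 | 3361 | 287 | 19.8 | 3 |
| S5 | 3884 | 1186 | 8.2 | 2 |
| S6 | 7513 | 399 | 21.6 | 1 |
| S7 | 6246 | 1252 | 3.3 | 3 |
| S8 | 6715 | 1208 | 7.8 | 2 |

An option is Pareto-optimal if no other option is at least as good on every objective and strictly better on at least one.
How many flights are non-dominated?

5

S1: dominated by S2 (miles earned 7759≥2560, price 335≤1344, duration 15.9≤16.7, layovers 0≤1).
S2: not dominated (best miles earned).
S3: not dominated.
S4: not dominated (best price).
S5: dominated by S3 (miles earned 5881≥3884, price 781≤1186, duration 8.1≤8.2, layovers 0≤2).
S6: dominated by S2 (miles earned 7759≥7513, price 335≤399, duration 15.9≤21.6, layovers 0≤1).
S7: not dominated (best duration).
S8: not dominated.
Pareto-optimal: S2, S3, S4, S7, S8 → 5.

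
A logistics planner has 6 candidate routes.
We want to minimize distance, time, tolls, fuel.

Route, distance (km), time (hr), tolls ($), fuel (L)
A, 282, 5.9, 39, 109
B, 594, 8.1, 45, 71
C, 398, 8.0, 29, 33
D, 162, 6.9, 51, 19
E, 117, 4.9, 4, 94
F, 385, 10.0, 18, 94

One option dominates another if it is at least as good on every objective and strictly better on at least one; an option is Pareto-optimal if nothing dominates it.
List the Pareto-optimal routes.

C, D, E

A: dominated by E (distance 117≤282, time 4.9≤5.9, tolls 4≤39, fuel 94≤109).
B: dominated by C (distance 398≤594, time 8.0≤8.1, tolls 29≤45, fuel 33≤71).
C: not dominated.
D: not dominated (best fuel).
E: not dominated (best distance).
F: dominated by E (distance 117≤385, time 4.9≤10.0, tolls 4≤18, fuel 94≤94).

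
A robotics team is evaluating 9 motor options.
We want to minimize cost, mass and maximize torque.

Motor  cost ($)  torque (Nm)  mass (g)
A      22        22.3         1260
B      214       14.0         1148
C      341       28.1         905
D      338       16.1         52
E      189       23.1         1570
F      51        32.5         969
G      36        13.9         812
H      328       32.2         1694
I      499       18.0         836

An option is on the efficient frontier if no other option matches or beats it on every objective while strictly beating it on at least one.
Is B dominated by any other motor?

F vs B: cost 51≤214, torque 32.5≥14.0, mass 969≤1148 — F is at least as good on every objective and strictly better on at least one, so F dominates B.

Yes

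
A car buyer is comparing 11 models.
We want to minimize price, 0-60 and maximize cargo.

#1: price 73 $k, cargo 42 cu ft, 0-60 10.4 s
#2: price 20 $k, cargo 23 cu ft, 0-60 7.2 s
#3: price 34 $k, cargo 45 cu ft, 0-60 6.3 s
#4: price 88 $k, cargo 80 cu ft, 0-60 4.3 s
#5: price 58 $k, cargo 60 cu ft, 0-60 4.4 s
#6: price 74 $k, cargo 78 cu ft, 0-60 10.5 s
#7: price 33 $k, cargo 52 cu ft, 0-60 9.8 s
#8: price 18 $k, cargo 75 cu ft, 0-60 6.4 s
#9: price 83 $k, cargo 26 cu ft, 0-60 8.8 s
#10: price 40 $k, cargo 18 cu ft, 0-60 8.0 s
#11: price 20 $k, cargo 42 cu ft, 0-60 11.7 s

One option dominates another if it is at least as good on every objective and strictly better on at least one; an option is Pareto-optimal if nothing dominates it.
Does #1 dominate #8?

No

#1 vs #8: #1 is worse on price (73 vs 18), so it does not dominate #8.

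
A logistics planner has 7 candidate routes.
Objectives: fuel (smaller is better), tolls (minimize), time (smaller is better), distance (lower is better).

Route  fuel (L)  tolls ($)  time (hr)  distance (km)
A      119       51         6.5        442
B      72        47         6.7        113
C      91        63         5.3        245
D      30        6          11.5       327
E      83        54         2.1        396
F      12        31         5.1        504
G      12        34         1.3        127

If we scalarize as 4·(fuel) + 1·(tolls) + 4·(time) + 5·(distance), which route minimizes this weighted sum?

G

A: 4·119 + 1·51 + 4·6.5 + 5·442 = 2763.0
B: 4·72 + 1·47 + 4·6.7 + 5·113 = 926.8
C: 4·91 + 1·63 + 4·5.3 + 5·245 = 1673.2
D: 4·30 + 1·6 + 4·11.5 + 5·327 = 1807.0
E: 4·83 + 1·54 + 4·2.1 + 5·396 = 2374.4
F: 4·12 + 1·31 + 4·5.1 + 5·504 = 2619.4
G: 4·12 + 1·34 + 4·1.3 + 5·127 = 722.2
Lowest: G at 722.2.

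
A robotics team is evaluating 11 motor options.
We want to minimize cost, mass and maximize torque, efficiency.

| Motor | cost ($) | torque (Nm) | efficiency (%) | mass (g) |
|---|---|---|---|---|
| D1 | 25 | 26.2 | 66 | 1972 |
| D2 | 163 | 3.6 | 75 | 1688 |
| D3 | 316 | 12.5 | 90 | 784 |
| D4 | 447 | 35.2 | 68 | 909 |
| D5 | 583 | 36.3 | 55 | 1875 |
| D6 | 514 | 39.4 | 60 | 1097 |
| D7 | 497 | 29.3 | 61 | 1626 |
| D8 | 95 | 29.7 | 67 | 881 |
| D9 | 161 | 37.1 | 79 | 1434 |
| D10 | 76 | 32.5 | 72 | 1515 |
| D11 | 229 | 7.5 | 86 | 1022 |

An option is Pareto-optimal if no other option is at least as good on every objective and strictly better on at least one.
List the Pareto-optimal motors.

D1, D3, D4, D6, D8, D9, D10, D11

D1: not dominated (best cost).
D2: dominated by D9 (cost 161≤163, torque 37.1≥3.6, efficiency 79≥75, mass 1434≤1688).
D3: not dominated (best efficiency).
D4: not dominated.
D5: dominated by D6 (cost 514≤583, torque 39.4≥36.3, efficiency 60≥55, mass 1097≤1875).
D6: not dominated (best torque).
D7: dominated by D4 (cost 447≤497, torque 35.2≥29.3, efficiency 68≥61, mass 909≤1626).
D8: not dominated.
D9: not dominated.
D10: not dominated.
D11: not dominated.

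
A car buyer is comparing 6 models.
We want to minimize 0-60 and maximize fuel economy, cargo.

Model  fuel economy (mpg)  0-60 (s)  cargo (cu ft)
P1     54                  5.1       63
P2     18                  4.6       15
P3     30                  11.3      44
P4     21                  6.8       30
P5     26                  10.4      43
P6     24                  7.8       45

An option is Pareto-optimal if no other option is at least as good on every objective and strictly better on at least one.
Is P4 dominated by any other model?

Yes

P1 vs P4: fuel economy 54≥21, 0-60 5.1≤6.8, cargo 63≥30 — P1 is at least as good on every objective and strictly better on at least one, so P1 dominates P4.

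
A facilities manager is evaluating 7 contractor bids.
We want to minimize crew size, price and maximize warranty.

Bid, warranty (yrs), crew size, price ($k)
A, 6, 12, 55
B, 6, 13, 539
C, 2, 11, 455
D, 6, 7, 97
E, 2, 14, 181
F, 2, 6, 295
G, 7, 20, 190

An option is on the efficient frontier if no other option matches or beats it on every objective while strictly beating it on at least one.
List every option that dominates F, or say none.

A: worse on crew size (12 vs 6).
B: worse on crew size (13 vs 6).
C: worse on crew size (11 vs 6).
D: worse on crew size (7 vs 6).
E: worse on crew size (14 vs 6).
G: worse on crew size (20 vs 6).
No option dominates F.

none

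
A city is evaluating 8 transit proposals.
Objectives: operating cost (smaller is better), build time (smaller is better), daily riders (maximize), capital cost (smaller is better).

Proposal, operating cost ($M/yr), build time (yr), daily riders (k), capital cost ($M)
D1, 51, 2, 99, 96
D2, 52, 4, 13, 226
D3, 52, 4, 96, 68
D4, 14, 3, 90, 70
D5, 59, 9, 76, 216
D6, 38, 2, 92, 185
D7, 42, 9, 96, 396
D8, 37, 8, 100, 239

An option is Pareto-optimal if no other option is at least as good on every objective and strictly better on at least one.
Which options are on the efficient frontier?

D1, D3, D4, D6, D8

D1: not dominated.
D2: dominated by D1 (operating cost 51≤52, build time 2≤4, daily riders 99≥13, capital cost 96≤226).
D3: not dominated (best capital cost).
D4: not dominated (best operating cost).
D5: dominated by D1 (operating cost 51≤59, build time 2≤9, daily riders 99≥76, capital cost 96≤216).
D6: not dominated.
D7: dominated by D8 (operating cost 37≤42, build time 8≤9, daily riders 100≥96, capital cost 239≤396).
D8: not dominated (best daily riders).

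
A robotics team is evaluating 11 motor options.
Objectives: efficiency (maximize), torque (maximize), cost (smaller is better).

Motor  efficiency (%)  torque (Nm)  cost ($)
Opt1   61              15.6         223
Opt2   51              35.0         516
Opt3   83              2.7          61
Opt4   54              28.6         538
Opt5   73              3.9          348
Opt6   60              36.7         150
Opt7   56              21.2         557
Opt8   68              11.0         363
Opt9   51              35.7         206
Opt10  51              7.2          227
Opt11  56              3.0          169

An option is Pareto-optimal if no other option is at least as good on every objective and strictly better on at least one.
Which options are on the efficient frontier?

Opt1, Opt3, Opt5, Opt6, Opt8

Opt1: not dominated.
Opt2: dominated by Opt6 (efficiency 60≥51, torque 36.7≥35.0, cost 150≤516).
Opt3: not dominated (best efficiency).
Opt4: dominated by Opt6 (efficiency 60≥54, torque 36.7≥28.6, cost 150≤538).
Opt5: not dominated.
Opt6: not dominated (best torque).
Opt7: dominated by Opt6 (efficiency 60≥56, torque 36.7≥21.2, cost 150≤557).
Opt8: not dominated.
Opt9: dominated by Opt6 (efficiency 60≥51, torque 36.7≥35.7, cost 150≤206).
Opt10: dominated by Opt1 (efficiency 61≥51, torque 15.6≥7.2, cost 223≤227).
Opt11: dominated by Opt6 (efficiency 60≥56, torque 36.7≥3.0, cost 150≤169).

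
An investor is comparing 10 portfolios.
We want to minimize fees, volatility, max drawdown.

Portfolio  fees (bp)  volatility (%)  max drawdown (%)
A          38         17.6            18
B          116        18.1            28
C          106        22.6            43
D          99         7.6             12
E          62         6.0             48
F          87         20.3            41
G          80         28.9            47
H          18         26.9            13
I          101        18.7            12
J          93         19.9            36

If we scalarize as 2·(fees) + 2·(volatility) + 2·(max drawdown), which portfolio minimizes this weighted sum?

H

A: 2·38 + 2·17.6 + 2·18 = 147.2
B: 2·116 + 2·18.1 + 2·28 = 324.2
C: 2·106 + 2·22.6 + 2·43 = 343.2
D: 2·99 + 2·7.6 + 2·12 = 237.2
E: 2·62 + 2·6.0 + 2·48 = 232.0
F: 2·87 + 2·20.3 + 2·41 = 296.6
G: 2·80 + 2·28.9 + 2·47 = 311.8
H: 2·18 + 2·26.9 + 2·13 = 115.8
I: 2·101 + 2·18.7 + 2·12 = 263.4
J: 2·93 + 2·19.9 + 2·36 = 297.8
Lowest: H at 115.8.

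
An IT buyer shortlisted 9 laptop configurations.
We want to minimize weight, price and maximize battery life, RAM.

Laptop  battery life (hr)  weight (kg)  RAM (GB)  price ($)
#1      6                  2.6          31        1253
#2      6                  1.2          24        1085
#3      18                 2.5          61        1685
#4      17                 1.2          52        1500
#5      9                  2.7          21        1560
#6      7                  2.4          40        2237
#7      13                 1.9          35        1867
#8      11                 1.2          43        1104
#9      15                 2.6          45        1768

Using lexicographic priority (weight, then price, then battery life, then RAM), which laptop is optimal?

First minimize weight: best is 1.2, kept {#2, #4, #8}.
Then minimize price: best is 1085, kept {#2}.

#2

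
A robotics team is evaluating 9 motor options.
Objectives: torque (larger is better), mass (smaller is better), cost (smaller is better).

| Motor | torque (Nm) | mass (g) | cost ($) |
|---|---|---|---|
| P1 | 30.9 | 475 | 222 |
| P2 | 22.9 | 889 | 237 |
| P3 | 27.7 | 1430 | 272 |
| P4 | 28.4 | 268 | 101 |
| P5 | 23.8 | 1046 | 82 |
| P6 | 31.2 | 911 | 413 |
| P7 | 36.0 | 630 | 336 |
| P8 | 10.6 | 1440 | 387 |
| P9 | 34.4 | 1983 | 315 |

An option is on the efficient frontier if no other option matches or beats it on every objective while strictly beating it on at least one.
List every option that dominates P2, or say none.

P1, P4

P1: torque 30.9≥22.9, mass 475≤889, cost 222≤237 — dominates P2.
P4: torque 28.4≥22.9, mass 268≤889, cost 101≤237 — dominates P2.
Others (P3, P5, P6, P7, P8, P9) are each worse than P2 on at least one objective.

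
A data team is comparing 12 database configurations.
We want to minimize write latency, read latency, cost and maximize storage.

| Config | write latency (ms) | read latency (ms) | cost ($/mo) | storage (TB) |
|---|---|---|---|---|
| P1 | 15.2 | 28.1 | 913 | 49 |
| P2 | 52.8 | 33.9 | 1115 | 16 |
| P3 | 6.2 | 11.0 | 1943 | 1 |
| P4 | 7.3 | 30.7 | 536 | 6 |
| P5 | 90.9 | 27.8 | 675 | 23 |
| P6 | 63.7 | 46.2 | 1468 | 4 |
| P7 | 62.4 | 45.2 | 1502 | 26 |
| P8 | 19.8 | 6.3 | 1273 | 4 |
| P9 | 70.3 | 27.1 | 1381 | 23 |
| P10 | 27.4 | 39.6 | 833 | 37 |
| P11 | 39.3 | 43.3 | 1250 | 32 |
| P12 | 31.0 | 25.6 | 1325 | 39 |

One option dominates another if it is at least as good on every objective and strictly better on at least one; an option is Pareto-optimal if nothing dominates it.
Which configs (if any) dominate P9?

P12

P12: write latency 31.0≤70.3, read latency 25.6≤27.1, cost 1325≤1381, storage 39≥23 — dominates P9.
Others (P1, P2, P3, P4, P5, P6, P7, P8, P10, P11) are each worse than P9 on at least one objective.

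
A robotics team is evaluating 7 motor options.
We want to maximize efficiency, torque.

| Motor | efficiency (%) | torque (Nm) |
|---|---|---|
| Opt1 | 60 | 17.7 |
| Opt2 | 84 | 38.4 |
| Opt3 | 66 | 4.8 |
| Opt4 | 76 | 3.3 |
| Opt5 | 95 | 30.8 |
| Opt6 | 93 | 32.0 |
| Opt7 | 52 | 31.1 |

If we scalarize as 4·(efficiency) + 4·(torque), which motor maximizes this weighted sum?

Opt5

Opt1: 4·60 + 4·17.7 = 310.8
Opt2: 4·84 + 4·38.4 = 489.6
Opt3: 4·66 + 4·4.8 = 283.2
Opt4: 4·76 + 4·3.3 = 317.2
Opt5: 4·95 + 4·30.8 = 503.2
Opt6: 4·93 + 4·32.0 = 500.0
Opt7: 4·52 + 4·31.1 = 332.4
Highest: Opt5 at 503.2.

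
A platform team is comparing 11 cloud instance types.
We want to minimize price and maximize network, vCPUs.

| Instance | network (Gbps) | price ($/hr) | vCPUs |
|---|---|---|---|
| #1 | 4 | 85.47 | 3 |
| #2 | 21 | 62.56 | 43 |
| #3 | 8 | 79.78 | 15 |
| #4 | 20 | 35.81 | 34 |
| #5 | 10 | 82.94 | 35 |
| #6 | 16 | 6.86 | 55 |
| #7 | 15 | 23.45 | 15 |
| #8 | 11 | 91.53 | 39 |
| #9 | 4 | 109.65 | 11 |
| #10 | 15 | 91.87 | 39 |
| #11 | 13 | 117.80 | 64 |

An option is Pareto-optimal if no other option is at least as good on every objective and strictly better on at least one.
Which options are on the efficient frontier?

#1: dominated by #2 (network 21≥4, price 62.56≤85.47, vCPUs 43≥3).
#2: not dominated (best network).
#3: dominated by #2 (network 21≥8, price 62.56≤79.78, vCPUs 43≥15).
#4: not dominated.
#5: dominated by #2 (network 21≥10, price 62.56≤82.94, vCPUs 43≥35).
#6: not dominated (best price).
#7: dominated by #6 (network 16≥15, price 6.86≤23.45, vCPUs 55≥15).
#8: dominated by #2 (network 21≥11, price 62.56≤91.53, vCPUs 43≥39).
#9: dominated by #2 (network 21≥4, price 62.56≤109.65, vCPUs 43≥11).
#10: dominated by #2 (network 21≥15, price 62.56≤91.87, vCPUs 43≥39).
#11: not dominated (best vCPUs).

#2, #4, #6, #11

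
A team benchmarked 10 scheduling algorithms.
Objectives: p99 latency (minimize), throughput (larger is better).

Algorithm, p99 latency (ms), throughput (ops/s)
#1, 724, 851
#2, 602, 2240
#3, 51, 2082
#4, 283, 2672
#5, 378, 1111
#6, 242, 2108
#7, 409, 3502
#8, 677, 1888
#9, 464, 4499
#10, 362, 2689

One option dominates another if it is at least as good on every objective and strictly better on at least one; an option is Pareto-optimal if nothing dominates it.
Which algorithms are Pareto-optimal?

#1: dominated by #2 (p99 latency 602≤724, throughput 2240≥851).
#2: dominated by #4 (p99 latency 283≤602, throughput 2672≥2240).
#3: not dominated (best p99 latency).
#4: not dominated.
#5: dominated by #3 (p99 latency 51≤378, throughput 2082≥1111).
#6: not dominated.
#7: not dominated.
#8: dominated by #2 (p99 latency 602≤677, throughput 2240≥1888).
#9: not dominated (best throughput).
#10: not dominated.

#3, #4, #6, #7, #9, #10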